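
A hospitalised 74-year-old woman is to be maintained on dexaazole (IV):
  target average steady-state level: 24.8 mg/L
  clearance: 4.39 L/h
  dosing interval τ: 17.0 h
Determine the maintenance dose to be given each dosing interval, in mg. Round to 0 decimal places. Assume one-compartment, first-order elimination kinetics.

At steady state, Dose/τ = Css × CL.
Dose = Css × CL × τ = 24.8 × 4.390 × 17.0 = 1851 mg

1851 mg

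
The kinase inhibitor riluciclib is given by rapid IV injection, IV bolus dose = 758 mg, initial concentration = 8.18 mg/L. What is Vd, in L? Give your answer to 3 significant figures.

92.7 L

Vd = Dose / C₀ = 758.0 / 8.18 = 92.67 L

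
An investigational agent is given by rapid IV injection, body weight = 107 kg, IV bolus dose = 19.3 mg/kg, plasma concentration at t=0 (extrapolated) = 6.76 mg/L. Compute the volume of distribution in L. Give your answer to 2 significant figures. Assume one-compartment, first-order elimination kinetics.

310 L

Dose = 19.3 × 107 = 2065 mg
Vd = Dose / C₀ = 2065 / 6.76 = 305.5 L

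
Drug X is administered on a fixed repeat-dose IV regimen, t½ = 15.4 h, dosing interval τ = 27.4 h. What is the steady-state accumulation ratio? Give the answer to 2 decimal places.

k = ln2 / t½ = 0.693147 / 15.4 = 0.04501 h⁻¹
e^(−kτ) = e^(−0.04501 × 27.4) = 0.2913
Accumulation ratio R = 1 / (1 − e^(−kτ)) = 1 / (1 − 0.2913) = 1.411

1.41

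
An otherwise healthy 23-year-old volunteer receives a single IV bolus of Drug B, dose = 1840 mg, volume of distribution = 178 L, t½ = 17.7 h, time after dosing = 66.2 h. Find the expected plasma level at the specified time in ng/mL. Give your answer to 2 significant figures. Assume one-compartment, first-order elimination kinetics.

C₀ = Dose / Vd = 1840 / 178 = 10.34 mg/L
k = ln2 / t½ = 0.693147 / 17.7 = 0.03916 h⁻¹
C = C₀ · e^(−k·t) = 10.34 × e^(−0.03916 × 66.2)
  = 10.34 × 0.07484 = 0.7738 mg/L
Convert: 0.7738 mg/L × 1000 = 773.8 ng/mL

770 ng/mL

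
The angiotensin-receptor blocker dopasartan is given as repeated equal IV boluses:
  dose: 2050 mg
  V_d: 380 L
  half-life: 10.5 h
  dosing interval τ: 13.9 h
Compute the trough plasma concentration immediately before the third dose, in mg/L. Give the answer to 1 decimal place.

3.0 mg/L

C₀ per dose = Dose / Vd = 2050 / 380 = 5.395 mg/L
k = ln2 / t½ = 0.693147 / 10.5 = 0.06601 h⁻¹
Fraction remaining after one interval: r = e^(−kτ) = e^(−0.06601 × 13.9) = 0.3995
Before dose 3, 2 doses have been given (aged 1τ, 2τ).
C_trough = C₀ × (r + r²) = 5.395 × (0.3995 + 0.1596) = 3.016 mg/L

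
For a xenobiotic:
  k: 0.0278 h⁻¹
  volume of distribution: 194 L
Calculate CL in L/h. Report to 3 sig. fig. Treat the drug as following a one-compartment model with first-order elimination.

CL = k × Vd = 0.0278 × 194 = 5.393 L/h

5.39 L/h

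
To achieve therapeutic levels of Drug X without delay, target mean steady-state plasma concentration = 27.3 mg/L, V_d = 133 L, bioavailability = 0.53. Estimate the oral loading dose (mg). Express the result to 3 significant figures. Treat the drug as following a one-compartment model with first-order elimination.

6850 mg

LD = Css × Vd / F = 27.3 × 133 / 0.53 = 6851 mg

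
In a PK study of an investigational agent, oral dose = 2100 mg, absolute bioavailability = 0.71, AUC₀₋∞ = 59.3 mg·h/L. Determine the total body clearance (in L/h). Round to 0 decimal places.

25 L/h

CL = F·Dose / AUC = 0.71 × 2100 / 59.3 = 25.14 L/h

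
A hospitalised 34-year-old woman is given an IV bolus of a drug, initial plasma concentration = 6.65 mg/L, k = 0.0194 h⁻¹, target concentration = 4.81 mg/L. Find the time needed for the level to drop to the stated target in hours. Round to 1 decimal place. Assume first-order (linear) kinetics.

t = ln(C₀ / C) / k = ln(6.650 / 4.81) / 0.01940
  = ln(1.383) / 0.01940 = 0.3243 / 0.01940 = 16.72 h

16.7 h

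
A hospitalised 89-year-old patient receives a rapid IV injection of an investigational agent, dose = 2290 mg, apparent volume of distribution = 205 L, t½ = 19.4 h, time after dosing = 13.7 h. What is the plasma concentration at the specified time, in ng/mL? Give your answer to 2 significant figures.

6800 ng/mL

C₀ = Dose / Vd = 2290 / 205 = 11.17 mg/L
k = ln2 / t½ = 0.693147 / 19.4 = 0.03573 h⁻¹
C = C₀ · e^(−k·t) = 11.17 × e^(−0.03573 × 13.7)
  = 11.17 × 0.6129 = 6.846 mg/L
Convert: 6.846 mg/L × 1000 = 6846 ng/mL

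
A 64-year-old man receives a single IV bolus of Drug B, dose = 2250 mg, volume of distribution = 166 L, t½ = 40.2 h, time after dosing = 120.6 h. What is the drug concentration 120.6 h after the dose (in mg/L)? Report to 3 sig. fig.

1.69 mg/L

C₀ = Dose / Vd = 2250 / 166 = 13.55 mg/L
k = ln2 / t½ = 0.693147 / 40.2 = 0.01724 h⁻¹
t / t½ = 120.6 / 40.2 = 3 half-lives
C = C₀ × (1/2)^3 = 13.55 × 0.1250 = 1.694 mg/L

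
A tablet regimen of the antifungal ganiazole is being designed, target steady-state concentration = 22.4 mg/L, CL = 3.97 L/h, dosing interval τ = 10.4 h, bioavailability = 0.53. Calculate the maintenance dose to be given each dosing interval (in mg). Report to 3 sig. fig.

1750 mg

At steady state, F × (Dose/τ) = Css × CL.
Dose = Css × CL × τ / F = 22.4 × 3.970 × 10.4 / 0.53 = 1745 mg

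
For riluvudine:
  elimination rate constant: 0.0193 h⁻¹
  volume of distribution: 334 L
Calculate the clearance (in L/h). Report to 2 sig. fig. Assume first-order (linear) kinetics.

6.4 L/h

CL = k × Vd = 0.0193 × 334 = 6.446 L/h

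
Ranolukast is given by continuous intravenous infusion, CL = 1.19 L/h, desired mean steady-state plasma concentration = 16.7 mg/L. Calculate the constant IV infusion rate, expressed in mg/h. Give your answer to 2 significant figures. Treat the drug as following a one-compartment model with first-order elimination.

At steady state, infusion rate R₀ = Css × CL = 16.7 × 1.190 = 19.87 mg/h

20 mg/h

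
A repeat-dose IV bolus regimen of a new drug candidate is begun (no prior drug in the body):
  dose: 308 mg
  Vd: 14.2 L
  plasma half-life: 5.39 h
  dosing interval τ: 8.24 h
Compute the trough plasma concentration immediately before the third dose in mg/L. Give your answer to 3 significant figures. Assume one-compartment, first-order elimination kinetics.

10.1 mg/L

C₀ per dose = Dose / Vd = 308 / 14.2 = 21.69 mg/L
k = ln2 / t½ = 0.693147 / 5.39 = 0.1286 h⁻¹
Fraction remaining after one interval: r = e^(−kτ) = e^(−0.1286 × 8.24) = 0.3466
Before dose 3, 2 doses have been given (aged 1τ, 2τ).
C_trough = C₀ × (r + r²) = 21.69 × (0.3466 + 0.1201) = 10.12 mg/L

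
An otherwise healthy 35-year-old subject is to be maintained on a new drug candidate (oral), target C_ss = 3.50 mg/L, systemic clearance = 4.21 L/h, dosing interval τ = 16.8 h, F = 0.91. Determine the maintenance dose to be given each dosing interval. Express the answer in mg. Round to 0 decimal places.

At steady state, F × (Dose/τ) = Css × CL.
Dose = Css × CL × τ / F = 3.50 × 4.210 × 16.8 / 0.91 = 272.0 mg

272 mg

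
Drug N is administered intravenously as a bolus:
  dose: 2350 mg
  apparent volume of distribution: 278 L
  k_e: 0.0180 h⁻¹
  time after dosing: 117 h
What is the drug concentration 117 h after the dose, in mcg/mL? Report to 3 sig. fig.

1.03 mcg/mL

C₀ = Dose / Vd = 2350 / 278 = 8.453 mg/L
C = C₀ · e^(−k·t) = 8.453 × e^(−0.01800 × 117)
  = 8.453 × 0.1217 = 1.029 mg/L
(1.029 mg/L = 1.029 mcg/mL)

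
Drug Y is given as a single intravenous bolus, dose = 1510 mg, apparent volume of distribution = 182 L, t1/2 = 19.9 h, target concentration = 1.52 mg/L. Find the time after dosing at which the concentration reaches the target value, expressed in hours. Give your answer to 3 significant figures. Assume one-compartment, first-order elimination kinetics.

48.7 h

C₀ = Dose / Vd = 1510 / 182 = 8.297 mg/L
k = ln2 / t½ = 0.693147 / 19.9 = 0.03483 h⁻¹
t = ln(C₀ / C) / k = ln(8.297 / 1.52) / 0.03483
  = ln(5.459) / 0.03483 = 1.697 / 0.03483 = 48.72 h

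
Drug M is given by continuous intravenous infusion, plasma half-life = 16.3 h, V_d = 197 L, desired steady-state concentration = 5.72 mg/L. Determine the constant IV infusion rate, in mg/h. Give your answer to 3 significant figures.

47.9 mg/h

k = ln2 / t½ = 0.693147 / 16.3 = 0.04252 h⁻¹
CL = k × Vd = 0.04252 × 197 = 8.376 L/h
At steady state, infusion rate R₀ = Css × CL = 5.72 × 8.376 = 47.91 mg/h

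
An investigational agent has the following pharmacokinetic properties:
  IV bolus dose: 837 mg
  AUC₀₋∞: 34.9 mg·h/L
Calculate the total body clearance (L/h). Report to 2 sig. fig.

24 L/h

CL = Dose / AUC = 837 / 34.9 = 23.98 L/h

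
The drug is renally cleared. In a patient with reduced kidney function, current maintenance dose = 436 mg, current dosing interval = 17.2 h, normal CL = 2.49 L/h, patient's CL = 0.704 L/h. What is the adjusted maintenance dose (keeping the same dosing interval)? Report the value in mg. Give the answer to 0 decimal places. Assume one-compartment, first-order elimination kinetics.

123 mg

To keep the same average steady-state level, dosing rate must scale with clearance.
CL ratio = 0.704 / 2.49 = 0.2827
New dose (same interval) = 436 × 0.2827 = 123.3 mg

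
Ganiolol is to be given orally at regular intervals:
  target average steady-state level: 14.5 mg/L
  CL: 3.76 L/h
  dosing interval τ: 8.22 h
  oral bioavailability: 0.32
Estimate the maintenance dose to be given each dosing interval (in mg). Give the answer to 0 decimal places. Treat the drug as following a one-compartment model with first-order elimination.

1400 mg

At steady state, F × (Dose/τ) = Css × CL.
Dose = Css × CL × τ / F = 14.5 × 3.760 × 8.22 / 0.32 = 1400 mg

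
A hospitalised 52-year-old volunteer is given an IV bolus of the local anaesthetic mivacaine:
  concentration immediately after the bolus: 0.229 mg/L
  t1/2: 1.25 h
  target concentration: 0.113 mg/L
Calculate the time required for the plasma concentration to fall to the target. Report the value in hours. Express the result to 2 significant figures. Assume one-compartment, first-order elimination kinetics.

k = ln2 / t½ = 0.693147 / 1.25 = 0.5545 h⁻¹
t = ln(C₀ / C) / k = ln(0.2290 / 0.113) / 0.5545
  = ln(2.027) / 0.5545 = 0.7066 / 0.5545 = 1.274 h

1.3 h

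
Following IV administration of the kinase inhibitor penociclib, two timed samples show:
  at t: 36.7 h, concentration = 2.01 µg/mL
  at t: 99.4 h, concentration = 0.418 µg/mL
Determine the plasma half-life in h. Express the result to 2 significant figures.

k = ln(C₁/C₂) / (t₂ − t₁) = ln(2.01/0.418) / (99.4 − 36.7)
  = 1.570 / 62.70 = 0.02504 h⁻¹
t½ = ln2 / k = 0.693147 / 0.02504 = 27.68 h

28 h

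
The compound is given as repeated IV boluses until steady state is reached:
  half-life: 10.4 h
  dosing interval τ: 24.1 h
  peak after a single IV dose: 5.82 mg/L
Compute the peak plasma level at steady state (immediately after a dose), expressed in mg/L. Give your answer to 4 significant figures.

k = ln2 / t½ = 0.693147 / 10.4 = 0.06665 h⁻¹
e^(−kτ) = e^(−0.06665 × 24.1) = 0.2006
Accumulation ratio R = 1 / (1 − e^(−kτ)) = 1 / (1 − 0.2006) = 1.251
Steady-state peak = C₀ × R = 5.82 × 1.251 = 7.281 mg/L

7.281 mg/L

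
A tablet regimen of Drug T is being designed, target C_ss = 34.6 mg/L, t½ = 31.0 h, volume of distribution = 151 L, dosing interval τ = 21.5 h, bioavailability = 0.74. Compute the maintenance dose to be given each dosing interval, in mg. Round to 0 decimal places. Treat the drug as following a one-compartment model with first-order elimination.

3394 mg

k = ln2 / t½ = 0.693147 / 31.0 = 0.02236 h⁻¹
CL = k × Vd = 0.02236 × 151 = 3.376 L/h
At steady state, F × (Dose/τ) = Css × CL.
Dose = Css × CL × τ / F = 34.6 × 3.376 × 21.5 / 0.74 = 3394 mg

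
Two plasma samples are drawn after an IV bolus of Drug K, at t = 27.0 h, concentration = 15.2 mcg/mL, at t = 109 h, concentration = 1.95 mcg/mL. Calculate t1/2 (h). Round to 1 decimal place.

k = ln(C₁/C₂) / (t₂ − t₁) = ln(15.2/1.95) / (109 − 27.0)
  = 2.053 / 82.00 = 0.02504 h⁻¹
t½ = ln2 / k = 0.693147 / 0.02504 = 27.68 h

27.7 h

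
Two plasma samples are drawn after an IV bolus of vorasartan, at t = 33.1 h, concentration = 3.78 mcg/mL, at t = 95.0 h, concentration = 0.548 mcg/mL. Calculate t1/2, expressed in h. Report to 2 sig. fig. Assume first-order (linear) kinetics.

22 h

k = ln(C₁/C₂) / (t₂ − t₁) = ln(3.78/0.548) / (95.0 − 33.1)
  = 1.931 / 61.90 = 0.03120 h⁻¹
t½ = ln2 / k = 0.693147 / 0.03120 = 22.22 h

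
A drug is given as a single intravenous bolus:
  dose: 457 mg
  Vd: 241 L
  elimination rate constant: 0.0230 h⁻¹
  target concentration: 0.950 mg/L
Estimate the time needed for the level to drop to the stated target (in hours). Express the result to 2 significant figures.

C₀ = Dose / Vd = 457.0 / 241 = 1.896 mg/L
t = ln(C₀ / C) / k = ln(1.896 / 0.950) / 0.02300
  = ln(1.996) / 0.02300 = 0.6911 / 0.02300 = 30.05 h

30 h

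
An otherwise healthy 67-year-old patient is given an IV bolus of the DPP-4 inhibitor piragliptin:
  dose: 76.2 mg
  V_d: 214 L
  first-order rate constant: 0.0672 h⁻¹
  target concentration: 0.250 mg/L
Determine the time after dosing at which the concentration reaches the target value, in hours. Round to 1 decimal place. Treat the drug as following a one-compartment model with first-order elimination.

C₀ = Dose / Vd = 76.20 / 214 = 0.3561 mg/L
t = ln(C₀ / C) / k = ln(0.3561 / 0.250) / 0.06720
  = ln(1.424) / 0.06720 = 0.3535 / 0.06720 = 5.260 h

5.3 h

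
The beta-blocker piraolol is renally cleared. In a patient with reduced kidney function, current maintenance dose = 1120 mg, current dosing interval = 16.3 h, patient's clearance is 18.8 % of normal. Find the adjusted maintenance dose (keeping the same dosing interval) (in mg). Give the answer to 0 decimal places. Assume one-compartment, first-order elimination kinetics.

211 mg

To keep the same average steady-state level, dosing rate must scale with clearance.
CL ratio = 18.8 / 100 = 0.1880
New dose (same interval) = 1120 × 0.1880 = 210.6 mg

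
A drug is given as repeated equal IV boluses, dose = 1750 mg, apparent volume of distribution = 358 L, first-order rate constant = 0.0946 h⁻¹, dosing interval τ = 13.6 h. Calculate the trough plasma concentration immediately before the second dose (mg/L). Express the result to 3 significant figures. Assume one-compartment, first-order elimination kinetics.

1.35 mg/L

C₀ per dose = Dose / Vd = 1750 / 358 = 4.888 mg/L
Fraction remaining after one interval: r = e^(−kτ) = e^(−0.09460 × 13.6) = 0.2762
Before dose 2, 1 dose has been given (aged 1τ).
C_trough = C₀ × r = 4.888 × 0.2762 = 1.350 mg/L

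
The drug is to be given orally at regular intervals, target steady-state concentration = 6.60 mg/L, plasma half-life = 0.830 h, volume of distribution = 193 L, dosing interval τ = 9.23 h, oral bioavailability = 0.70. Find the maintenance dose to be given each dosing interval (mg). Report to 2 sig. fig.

14000 mg

k = ln2 / t½ = 0.693147 / 0.830 = 0.8351 h⁻¹
CL = k × Vd = 0.8351 × 193 = 161.2 L/h
At steady state, F × (Dose/τ) = Css × CL.
Dose = Css × CL × τ / F = 6.60 × 161.2 × 9.23 / 0.70 = 14030 mg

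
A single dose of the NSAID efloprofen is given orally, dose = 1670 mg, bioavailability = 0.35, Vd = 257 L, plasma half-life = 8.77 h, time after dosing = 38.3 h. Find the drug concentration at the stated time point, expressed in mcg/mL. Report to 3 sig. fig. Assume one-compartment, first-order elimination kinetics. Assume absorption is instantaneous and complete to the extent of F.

Amount reaching circulation = F × Dose = 0.35 × 1670 = 584.5 mg
C₀ = F·Dose / Vd = 584.5 / 257 = 2.274 mg/L
k = ln2 / t½ = 0.693147 / 8.77 = 0.07904 h⁻¹
C = C₀ · e^(−k·t) = 2.274 × e^(−0.07904 × 38.3)
  = 2.274 × 0.04845 = 0.1102 mg/L
(0.1102 mg/L = 0.1102 mcg/mL)

0.110 mcg/mL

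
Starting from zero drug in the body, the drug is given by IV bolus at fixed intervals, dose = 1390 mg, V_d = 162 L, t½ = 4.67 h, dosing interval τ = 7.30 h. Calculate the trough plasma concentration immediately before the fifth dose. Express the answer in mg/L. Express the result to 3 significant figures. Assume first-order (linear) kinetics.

C₀ per dose = Dose / Vd = 1390 / 162 = 8.580 mg/L
k = ln2 / t½ = 0.693147 / 4.67 = 0.1484 h⁻¹
Fraction remaining after one interval: r = e^(−kτ) = e^(−0.1484 × 7.30) = 0.3385
Before dose 5, 4 doses have been given (aged 1τ, 2τ, 3τ, 4τ).
C_trough = C₀ × (r + r² + … + r^4) = C₀ × r(1−r^4)/(1−r)
        = 8.580 × 0.3385 × (1 − 0.01313) / (1 − 0.3385) = 4.333 mg/L

4.33 mg/L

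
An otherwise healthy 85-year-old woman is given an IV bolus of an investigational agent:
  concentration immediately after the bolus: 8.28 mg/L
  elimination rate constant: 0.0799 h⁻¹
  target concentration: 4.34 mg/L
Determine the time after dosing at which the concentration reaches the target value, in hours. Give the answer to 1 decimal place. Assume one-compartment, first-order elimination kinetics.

t = ln(C₀ / C) / k = ln(8.280 / 4.34) / 0.07990
  = ln(1.908) / 0.07990 = 0.6461 / 0.07990 = 8.086 h

8.1 h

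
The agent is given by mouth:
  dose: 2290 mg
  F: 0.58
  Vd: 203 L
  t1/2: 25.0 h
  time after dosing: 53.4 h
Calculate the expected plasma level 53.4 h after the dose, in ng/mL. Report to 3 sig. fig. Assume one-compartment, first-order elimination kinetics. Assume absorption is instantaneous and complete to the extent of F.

1490 ng/mL

Amount reaching circulation = F × Dose = 0.58 × 2290 = 1328 mg
C₀ = F·Dose / Vd = 1328 / 203 = 6.542 mg/L
k = ln2 / t½ = 0.693147 / 25.0 = 0.02773 h⁻¹
C = C₀ · e^(−k·t) = 6.542 × e^(−0.02773 × 53.4)
  = 6.542 × 0.2275 = 1.488 mg/L
Convert: 1.488 mg/L × 1000 = 1488 ng/mL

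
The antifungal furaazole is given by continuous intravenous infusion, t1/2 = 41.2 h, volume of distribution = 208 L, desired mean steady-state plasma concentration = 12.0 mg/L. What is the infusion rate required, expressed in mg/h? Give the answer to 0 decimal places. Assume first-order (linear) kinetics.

k = ln2 / t½ = 0.693147 / 41.2 = 0.01682 h⁻¹
CL = k × Vd = 0.01682 × 208 = 3.499 L/h
At steady state, infusion rate R₀ = Css × CL = 12.0 × 3.499 = 41.99 mg/h

42 mg/h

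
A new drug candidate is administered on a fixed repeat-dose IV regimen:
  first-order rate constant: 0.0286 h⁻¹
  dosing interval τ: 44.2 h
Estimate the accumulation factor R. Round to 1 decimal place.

e^(−kτ) = e^(−0.02860 × 44.2) = 0.2825
Accumulation ratio R = 1 / (1 − e^(−kτ)) = 1 / (1 − 0.2825) = 1.394

1.4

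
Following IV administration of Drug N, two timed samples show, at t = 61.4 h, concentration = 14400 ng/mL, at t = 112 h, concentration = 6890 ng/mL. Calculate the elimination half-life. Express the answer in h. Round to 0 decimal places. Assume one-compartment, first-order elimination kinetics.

k = ln(C₁/C₂) / (t₂ − t₁) = ln(14400/6890) / (112 − 61.4)
  = 0.7372 / 50.60 = 0.01457 h⁻¹
t½ = ln2 / k = 0.693147 / 0.01457 = 47.57 h

48 h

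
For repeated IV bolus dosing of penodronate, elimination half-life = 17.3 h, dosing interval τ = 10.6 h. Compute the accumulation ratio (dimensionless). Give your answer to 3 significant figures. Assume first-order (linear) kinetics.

k = ln2 / t½ = 0.693147 / 17.3 = 0.04007 h⁻¹
e^(−kτ) = e^(−0.04007 × 10.6) = 0.6539
Accumulation ratio R = 1 / (1 − e^(−kτ)) = 1 / (1 − 0.6539) = 2.889

2.89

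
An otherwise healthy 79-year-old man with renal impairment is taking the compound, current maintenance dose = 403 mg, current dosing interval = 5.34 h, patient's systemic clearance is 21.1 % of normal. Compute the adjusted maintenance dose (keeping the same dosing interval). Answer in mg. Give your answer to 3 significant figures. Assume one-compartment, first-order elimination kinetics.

85.0 mg

To keep the same average steady-state level, dosing rate must scale with clearance.
CL ratio = 21.1 / 100 = 0.2110
New dose (same interval) = 403 × 0.2110 = 85.03 mg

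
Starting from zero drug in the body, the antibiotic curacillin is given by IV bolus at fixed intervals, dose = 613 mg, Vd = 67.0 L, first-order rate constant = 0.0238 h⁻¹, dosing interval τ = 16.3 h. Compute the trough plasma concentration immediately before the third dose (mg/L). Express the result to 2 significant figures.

C₀ per dose = Dose / Vd = 613 / 67.0 = 9.149 mg/L
Fraction remaining after one interval: r = e^(−kτ) = e^(−0.02380 × 16.3) = 0.6785
Before dose 3, 2 doses have been given (aged 1τ, 2τ).
C_trough = C₀ × (r + r²) = 9.149 × (0.6785 + 0.4604) = 10.42 mg/L

10 mg/L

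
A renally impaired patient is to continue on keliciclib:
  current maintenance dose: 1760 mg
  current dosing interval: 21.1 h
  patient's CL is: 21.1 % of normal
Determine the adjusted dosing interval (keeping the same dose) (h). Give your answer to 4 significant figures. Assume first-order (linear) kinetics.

To keep the same average steady-state level, dosing rate must scale with clearance.
CL ratio = 21.1 / 100 = 0.2110
New interval (same dose) = 21.1 / 0.2110 = 100.0 h

100.0 h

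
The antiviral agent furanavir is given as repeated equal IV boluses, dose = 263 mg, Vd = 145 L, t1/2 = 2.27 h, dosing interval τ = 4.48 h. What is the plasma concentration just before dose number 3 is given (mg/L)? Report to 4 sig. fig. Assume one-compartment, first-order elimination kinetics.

C₀ per dose = Dose / Vd = 263 / 145 = 1.814 mg/L
k = ln2 / t½ = 0.693147 / 2.27 = 0.3054 h⁻¹
Fraction remaining after one interval: r = e^(−kτ) = e^(−0.3054 × 4.48) = 0.2546
Before dose 3, 2 doses have been given (aged 1τ, 2τ).
C_trough = C₀ × (r + r²) = 1.814 × (0.2546 + 0.06482) = 0.5794 mg/L

0.5794 mg/L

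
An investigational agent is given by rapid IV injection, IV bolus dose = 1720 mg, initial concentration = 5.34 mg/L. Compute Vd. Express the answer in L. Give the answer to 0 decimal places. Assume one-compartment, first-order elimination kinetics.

322 L

Vd = Dose / C₀ = 1720 / 5.34 = 322.1 L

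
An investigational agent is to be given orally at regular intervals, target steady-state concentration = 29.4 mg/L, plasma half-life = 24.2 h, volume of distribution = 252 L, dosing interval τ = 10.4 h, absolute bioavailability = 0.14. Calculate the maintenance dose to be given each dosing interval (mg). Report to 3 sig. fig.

k = ln2 / t½ = 0.693147 / 24.2 = 0.02864 h⁻¹
CL = k × Vd = 0.02864 × 252 = 7.217 L/h
At steady state, F × (Dose/τ) = Css × CL.
Dose = Css × CL × τ / F = 29.4 × 7.217 × 10.4 / 0.14 = 15760 mg

15800 mg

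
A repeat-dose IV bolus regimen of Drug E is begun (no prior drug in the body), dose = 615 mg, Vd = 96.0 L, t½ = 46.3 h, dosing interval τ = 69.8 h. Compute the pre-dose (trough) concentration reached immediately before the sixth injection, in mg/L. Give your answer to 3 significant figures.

3.46 mg/L

C₀ per dose = Dose / Vd = 615 / 96.0 = 6.406 mg/L
k = ln2 / t½ = 0.693147 / 46.3 = 0.01497 h⁻¹
Fraction remaining after one interval: r = e^(−kτ) = e^(−0.01497 × 69.8) = 0.3517
Before dose 6, 5 doses have been given (aged 1τ, 2τ, 3τ, 4τ, 5τ).
C_trough = C₀ × (r + r² + … + r^5) = C₀ × r(1−r^5)/(1−r)
        = 6.406 × 0.3517 × (1 − 0.005381) / (1 − 0.3517) = 3.457 mg/L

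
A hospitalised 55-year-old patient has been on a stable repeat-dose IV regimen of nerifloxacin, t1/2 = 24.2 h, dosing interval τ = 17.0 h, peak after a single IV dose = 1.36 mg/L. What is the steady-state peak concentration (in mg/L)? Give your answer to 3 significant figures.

3.53 mg/L

k = ln2 / t½ = 0.693147 / 24.2 = 0.02864 h⁻¹
e^(−kτ) = e^(−0.02864 × 17.0) = 0.6145
Accumulation ratio R = 1 / (1 − e^(−kτ)) = 1 / (1 − 0.6145) = 2.594
Steady-state peak = C₀ × R = 1.36 × 2.594 = 3.528 mg/L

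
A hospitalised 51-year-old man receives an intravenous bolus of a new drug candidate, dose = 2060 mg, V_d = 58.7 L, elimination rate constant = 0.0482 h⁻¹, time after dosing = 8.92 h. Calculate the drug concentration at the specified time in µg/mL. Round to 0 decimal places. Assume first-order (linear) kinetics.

C₀ = Dose / Vd = 2060 / 58.7 = 35.09 mg/L
C = C₀ · e^(−k·t) = 35.09 × e^(−0.04820 × 8.92)
  = 35.09 × 0.6505 = 22.83 mg/L
(22.83 mg/L = 22.83 µg/mL)

23 µg/mL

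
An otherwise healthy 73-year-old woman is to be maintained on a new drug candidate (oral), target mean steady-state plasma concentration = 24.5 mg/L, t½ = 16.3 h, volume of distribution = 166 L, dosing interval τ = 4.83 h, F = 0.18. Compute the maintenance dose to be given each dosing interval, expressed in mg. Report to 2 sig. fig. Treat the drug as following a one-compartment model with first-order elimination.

k = ln2 / t½ = 0.693147 / 16.3 = 0.04252 h⁻¹
CL = k × Vd = 0.04252 × 166 = 7.058 L/h
At steady state, F × (Dose/τ) = Css × CL.
Dose = Css × CL × τ / F = 24.5 × 7.058 × 4.83 / 0.18 = 4640 mg

4600 mg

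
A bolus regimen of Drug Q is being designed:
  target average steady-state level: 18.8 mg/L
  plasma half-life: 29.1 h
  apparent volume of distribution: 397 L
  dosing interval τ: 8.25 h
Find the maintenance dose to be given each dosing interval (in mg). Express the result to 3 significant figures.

k = ln2 / t½ = 0.693147 / 29.1 = 0.02382 h⁻¹
CL = k × Vd = 0.02382 × 397 = 9.457 L/h
At steady state, Dose/τ = Css × CL.
Dose = Css × CL × τ = 18.8 × 9.457 × 8.25 = 1467 mg

1470 mg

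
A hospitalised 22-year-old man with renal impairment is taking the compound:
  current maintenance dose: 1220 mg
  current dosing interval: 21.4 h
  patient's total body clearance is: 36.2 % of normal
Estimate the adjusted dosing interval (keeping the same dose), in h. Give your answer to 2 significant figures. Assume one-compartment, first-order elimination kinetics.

To keep the same average steady-state level, dosing rate must scale with clearance.
CL ratio = 36.2 / 100 = 0.3620
New interval (same dose) = 21.4 / 0.3620 = 59.12 h

59 h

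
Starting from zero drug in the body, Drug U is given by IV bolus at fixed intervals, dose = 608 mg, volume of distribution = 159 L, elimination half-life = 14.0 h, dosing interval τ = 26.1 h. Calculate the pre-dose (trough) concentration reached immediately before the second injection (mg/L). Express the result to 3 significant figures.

1.05 mg/L

C₀ per dose = Dose / Vd = 608 / 159 = 3.824 mg/L
k = ln2 / t½ = 0.693147 / 14.0 = 0.04951 h⁻¹
Fraction remaining after one interval: r = e^(−kτ) = e^(−0.04951 × 26.1) = 0.2747
Before dose 2, 1 dose has been given (aged 1τ).
C_trough = C₀ × r = 3.824 × 0.2747 = 1.050 mg/L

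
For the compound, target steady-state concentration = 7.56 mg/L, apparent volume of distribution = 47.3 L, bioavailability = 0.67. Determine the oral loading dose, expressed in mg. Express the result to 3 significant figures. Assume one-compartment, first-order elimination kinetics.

534 mg

LD = Css × Vd / F = 7.56 × 47.3 / 0.67 = 533.7 mg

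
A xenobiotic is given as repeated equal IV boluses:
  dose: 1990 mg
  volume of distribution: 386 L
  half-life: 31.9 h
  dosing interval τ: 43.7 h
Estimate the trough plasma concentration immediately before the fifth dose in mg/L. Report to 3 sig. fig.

C₀ per dose = Dose / Vd = 1990 / 386 = 5.155 mg/L
k = ln2 / t½ = 0.693147 / 31.9 = 0.02173 h⁻¹
Fraction remaining after one interval: r = e^(−kτ) = e^(−0.02173 × 43.7) = 0.3869
Before dose 5, 4 doses have been given (aged 1τ, 2τ, 3τ, 4τ).
C_trough = C₀ × (r + r² + … + r^4) = C₀ × r(1−r^4)/(1−r)
        = 5.155 × 0.3869 × (1 − 0.02241) / (1 − 0.3869) = 3.180 mg/L

3.18 mg/L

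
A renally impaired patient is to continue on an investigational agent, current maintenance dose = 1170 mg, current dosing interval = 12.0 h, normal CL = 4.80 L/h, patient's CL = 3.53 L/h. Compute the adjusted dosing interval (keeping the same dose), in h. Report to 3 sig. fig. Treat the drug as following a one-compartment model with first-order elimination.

To keep the same average steady-state level, dosing rate must scale with clearance.
CL ratio = 3.53 / 4.80 = 0.7354
New interval (same dose) = 12.0 / 0.7354 = 16.32 h

16.3 h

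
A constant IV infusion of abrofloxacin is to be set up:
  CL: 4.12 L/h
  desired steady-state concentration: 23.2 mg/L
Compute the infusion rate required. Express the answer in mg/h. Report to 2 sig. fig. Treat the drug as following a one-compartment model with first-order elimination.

96 mg/h

At steady state, infusion rate R₀ = Css × CL = 23.2 × 4.120 = 95.58 mg/h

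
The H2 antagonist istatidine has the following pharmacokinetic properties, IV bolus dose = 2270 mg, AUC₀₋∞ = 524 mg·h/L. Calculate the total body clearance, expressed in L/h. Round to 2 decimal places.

4.33 L/h

CL = Dose / AUC = 2270 / 524 = 4.332 L/h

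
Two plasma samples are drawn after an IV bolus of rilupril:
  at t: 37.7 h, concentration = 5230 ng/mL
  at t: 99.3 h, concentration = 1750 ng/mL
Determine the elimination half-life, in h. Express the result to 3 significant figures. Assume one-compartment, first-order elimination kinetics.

39.0 h

k = ln(C₁/C₂) / (t₂ − t₁) = ln(5230/1750) / (99.3 − 37.7)
  = 1.095 / 61.60 = 0.01778 h⁻¹
t½ = ln2 / k = 0.693147 / 0.01778 = 38.98 h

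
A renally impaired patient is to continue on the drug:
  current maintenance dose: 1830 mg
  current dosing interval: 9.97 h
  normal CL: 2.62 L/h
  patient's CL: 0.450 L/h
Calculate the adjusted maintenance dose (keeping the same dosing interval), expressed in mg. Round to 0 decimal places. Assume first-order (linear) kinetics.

314 mg

To keep the same average steady-state level, dosing rate must scale with clearance.
CL ratio = 0.450 / 2.62 = 0.1718
New dose (same interval) = 1830 × 0.1718 = 314.4 mg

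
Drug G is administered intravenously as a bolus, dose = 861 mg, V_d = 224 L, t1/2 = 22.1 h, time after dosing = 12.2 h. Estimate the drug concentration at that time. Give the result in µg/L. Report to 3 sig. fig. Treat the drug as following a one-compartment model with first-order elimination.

2620 µg/L

C₀ = Dose / Vd = 861.0 / 224 = 3.844 mg/L
k = ln2 / t½ = 0.693147 / 22.1 = 0.03136 h⁻¹
C = C₀ · e^(−k·t) = 3.844 × e^(−0.03136 × 12.2)
  = 3.844 × 0.6821 = 2.622 mg/L
Convert: 2.622 mg/L × 1000 = 2622 µg/L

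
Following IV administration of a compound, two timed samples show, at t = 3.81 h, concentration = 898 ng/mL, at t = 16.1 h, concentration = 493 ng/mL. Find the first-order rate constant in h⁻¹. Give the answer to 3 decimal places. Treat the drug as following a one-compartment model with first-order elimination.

0.049 h⁻¹

k = ln(C₁/C₂) / (t₂ − t₁) = ln(898/493) / (16.1 − 3.81)
  = 0.5997 / 12.29 = 0.04880 h⁻¹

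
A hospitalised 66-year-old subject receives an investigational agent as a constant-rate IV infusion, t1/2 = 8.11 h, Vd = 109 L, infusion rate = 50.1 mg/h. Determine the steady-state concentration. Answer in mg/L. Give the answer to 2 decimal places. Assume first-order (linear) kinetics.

k = ln2 / t½ = 0.693147 / 8.11 = 0.08547 h⁻¹
CL = k × Vd = 0.08547 × 109 = 9.316 L/h
At steady state Css = R₀ / CL = 50.1 / 9.316 = 5.378 mg/L

5.38 mg/L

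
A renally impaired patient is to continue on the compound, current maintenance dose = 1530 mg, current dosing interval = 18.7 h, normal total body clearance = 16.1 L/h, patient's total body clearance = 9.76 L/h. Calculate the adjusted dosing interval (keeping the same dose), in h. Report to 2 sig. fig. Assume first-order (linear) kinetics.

31 h

To keep the same average steady-state level, dosing rate must scale with clearance.
CL ratio = 9.76 / 16.1 = 0.6062
New interval (same dose) = 18.7 / 0.6062 = 30.85 h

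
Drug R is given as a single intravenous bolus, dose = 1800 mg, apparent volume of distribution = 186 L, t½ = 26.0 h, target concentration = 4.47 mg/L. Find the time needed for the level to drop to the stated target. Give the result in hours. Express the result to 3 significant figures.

C₀ = Dose / Vd = 1800 / 186 = 9.677 mg/L
k = ln2 / t½ = 0.693147 / 26.0 = 0.02666 h⁻¹
t = ln(C₀ / C) / k = ln(9.677 / 4.47) / 0.02666
  = ln(2.165) / 0.02666 = 0.7724 / 0.02666 = 28.97 h

29.0 h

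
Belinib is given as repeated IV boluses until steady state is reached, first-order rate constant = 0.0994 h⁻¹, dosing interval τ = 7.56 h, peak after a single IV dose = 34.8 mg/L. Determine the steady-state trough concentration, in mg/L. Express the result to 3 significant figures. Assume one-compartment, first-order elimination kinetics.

e^(−kτ) = e^(−0.09940 × 7.56) = 0.4717
Accumulation ratio R = 1 / (1 − e^(−kτ)) = 1 / (1 − 0.4717) = 1.893
Steady-state trough = C₀ × R × e^(−kτ) = 34.8 × 1.893 × 0.4717 = 31.07 mg/L

31.1 mg/L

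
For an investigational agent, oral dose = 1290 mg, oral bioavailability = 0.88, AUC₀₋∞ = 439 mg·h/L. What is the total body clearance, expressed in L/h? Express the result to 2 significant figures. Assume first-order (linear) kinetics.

CL = F·Dose / AUC = 0.88 × 1290 / 439 = 2.586 L/h

2.6 L/h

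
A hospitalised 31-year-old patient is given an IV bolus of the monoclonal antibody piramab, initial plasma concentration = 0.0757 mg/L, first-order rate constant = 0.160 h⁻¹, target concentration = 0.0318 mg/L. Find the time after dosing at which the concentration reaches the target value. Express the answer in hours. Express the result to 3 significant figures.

5.42 h

t = ln(C₀ / C) / k = ln(0.07570 / 0.0318) / 0.1600
  = ln(2.381) / 0.1600 = 0.8675 / 0.1600 = 5.422 h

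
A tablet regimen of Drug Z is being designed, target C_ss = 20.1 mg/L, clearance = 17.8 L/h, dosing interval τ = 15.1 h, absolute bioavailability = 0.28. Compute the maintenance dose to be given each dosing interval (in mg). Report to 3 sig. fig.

At steady state, F × (Dose/τ) = Css × CL.
Dose = Css × CL × τ / F = 20.1 × 17.80 × 15.1 / 0.28 = 19290 mg

19300 mg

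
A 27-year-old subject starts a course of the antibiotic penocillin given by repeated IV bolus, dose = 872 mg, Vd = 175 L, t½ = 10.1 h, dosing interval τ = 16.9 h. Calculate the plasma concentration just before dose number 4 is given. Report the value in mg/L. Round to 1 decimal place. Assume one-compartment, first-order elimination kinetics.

2.2 mg/L

C₀ per dose = Dose / Vd = 872 / 175 = 4.983 mg/L
k = ln2 / t½ = 0.693147 / 10.1 = 0.06863 h⁻¹
Fraction remaining after one interval: r = e^(−kτ) = e^(−0.06863 × 16.9) = 0.3135
Before dose 4, 3 doses have been given (aged 1τ, 2τ, 3τ).
C_trough = C₀ × (r + r² + … + r^3) = C₀ × r(1−r^3)/(1−r)
        = 4.983 × 0.3135 × (1 − 0.03081) / (1 − 0.3135) = 2.205 mg/L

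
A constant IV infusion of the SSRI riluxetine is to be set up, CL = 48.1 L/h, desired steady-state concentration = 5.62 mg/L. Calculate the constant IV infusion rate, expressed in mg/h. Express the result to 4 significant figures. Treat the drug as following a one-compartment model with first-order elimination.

At steady state, infusion rate R₀ = Css × CL = 5.62 × 48.10 = 270.3 mg/h

270.3 mg/h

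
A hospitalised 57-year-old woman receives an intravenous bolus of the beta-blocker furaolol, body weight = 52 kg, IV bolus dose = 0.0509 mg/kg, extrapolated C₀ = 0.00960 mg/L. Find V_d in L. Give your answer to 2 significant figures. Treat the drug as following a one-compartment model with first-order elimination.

280 L

Dose = 0.0509 × 52 = 2.647 mg
Vd = Dose / C₀ = 2.647 / 0.00960 = 275.7 L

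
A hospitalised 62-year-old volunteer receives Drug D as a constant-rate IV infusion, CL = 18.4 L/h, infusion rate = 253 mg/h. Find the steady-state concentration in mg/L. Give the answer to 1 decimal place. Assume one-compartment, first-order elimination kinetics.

13.8 mg/L

At steady state Css = R₀ / CL = 253 / 18.40 = 13.75 mg/L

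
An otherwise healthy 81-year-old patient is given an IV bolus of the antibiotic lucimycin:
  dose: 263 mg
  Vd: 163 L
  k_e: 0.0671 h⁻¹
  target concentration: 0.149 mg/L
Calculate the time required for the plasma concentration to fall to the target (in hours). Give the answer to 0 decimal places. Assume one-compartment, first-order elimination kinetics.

36 h

C₀ = Dose / Vd = 263.0 / 163 = 1.613 mg/L
t = ln(C₀ / C) / k = ln(1.613 / 0.149) / 0.06710
  = ln(10.83) / 0.06710 = 2.382 / 0.06710 = 35.50 h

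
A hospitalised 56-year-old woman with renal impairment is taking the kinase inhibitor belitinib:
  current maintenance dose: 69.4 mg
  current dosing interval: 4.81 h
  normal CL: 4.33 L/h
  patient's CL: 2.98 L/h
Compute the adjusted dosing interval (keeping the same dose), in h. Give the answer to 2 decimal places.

To keep the same average steady-state level, dosing rate must scale with clearance.
CL ratio = 2.98 / 4.33 = 0.6882
New interval (same dose) = 4.81 / 0.6882 = 6.989 h

6.99 h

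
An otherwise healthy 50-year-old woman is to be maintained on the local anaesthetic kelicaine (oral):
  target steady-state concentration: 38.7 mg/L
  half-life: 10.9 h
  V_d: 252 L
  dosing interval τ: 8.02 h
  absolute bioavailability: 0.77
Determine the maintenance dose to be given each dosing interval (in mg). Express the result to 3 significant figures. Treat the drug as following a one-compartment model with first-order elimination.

k = ln2 / t½ = 0.693147 / 10.9 = 0.06359 h⁻¹
CL = k × Vd = 0.06359 × 252 = 16.02 L/h
At steady state, F × (Dose/τ) = Css × CL.
Dose = Css × CL × τ / F = 38.7 × 16.02 × 8.02 / 0.77 = 6457 mg

6460 mg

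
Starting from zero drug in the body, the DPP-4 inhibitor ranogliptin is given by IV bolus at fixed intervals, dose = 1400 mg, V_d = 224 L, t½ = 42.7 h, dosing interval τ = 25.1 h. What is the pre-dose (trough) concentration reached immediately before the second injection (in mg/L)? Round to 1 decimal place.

C₀ per dose = Dose / Vd = 1400 / 224 = 6.250 mg/L
k = ln2 / t½ = 0.693147 / 42.7 = 0.01623 h⁻¹
Fraction remaining after one interval: r = e^(−kτ) = e^(−0.01623 × 25.1) = 0.6654
Before dose 2, 1 dose has been given (aged 1τ).
C_trough = C₀ × r = 6.250 × 0.6654 = 4.159 mg/L

4.2 mg/L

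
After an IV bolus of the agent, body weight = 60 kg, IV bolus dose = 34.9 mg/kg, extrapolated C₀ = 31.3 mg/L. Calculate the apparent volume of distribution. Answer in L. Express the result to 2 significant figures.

Dose = 34.9 × 60 = 2094 mg
Vd = Dose / C₀ = 2094 / 31.3 = 66.90 L

67 L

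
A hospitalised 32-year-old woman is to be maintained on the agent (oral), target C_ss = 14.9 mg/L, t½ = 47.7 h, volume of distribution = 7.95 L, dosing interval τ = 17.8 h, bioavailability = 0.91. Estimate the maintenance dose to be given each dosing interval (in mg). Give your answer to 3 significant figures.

33.7 mg

k = ln2 / t½ = 0.693147 / 47.7 = 0.01453 h⁻¹
CL = k × Vd = 0.01453 × 7.95 = 0.1155 L/h
At steady state, F × (Dose/τ) = Css × CL.
Dose = Css × CL × τ / F = 14.9 × 0.1155 × 17.8 / 0.91 = 33.66 mg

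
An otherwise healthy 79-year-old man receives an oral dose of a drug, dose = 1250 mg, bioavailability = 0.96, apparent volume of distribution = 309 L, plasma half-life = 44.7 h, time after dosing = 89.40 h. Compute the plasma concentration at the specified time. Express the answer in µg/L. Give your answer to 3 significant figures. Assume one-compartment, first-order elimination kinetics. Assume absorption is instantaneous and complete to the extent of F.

971 µg/L

Amount reaching circulation = F × Dose = 0.96 × 1250 = 1200 mg
C₀ = F·Dose / Vd = 1200 / 309 = 3.883 mg/L
k = ln2 / t½ = 0.693147 / 44.7 = 0.01551 h⁻¹
t / t½ = 89.40 / 44.7 = 2 half-lives
C = C₀ × (1/2)^2 = 3.883 × 0.2500 = 0.9708 mg/L
Convert: 0.9708 mg/L × 1000 = 970.8 µg/L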